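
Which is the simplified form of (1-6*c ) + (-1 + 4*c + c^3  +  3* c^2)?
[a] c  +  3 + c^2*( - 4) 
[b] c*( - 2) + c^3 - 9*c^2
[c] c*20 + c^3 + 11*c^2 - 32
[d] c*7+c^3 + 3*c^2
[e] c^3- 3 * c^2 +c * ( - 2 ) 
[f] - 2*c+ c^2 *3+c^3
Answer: f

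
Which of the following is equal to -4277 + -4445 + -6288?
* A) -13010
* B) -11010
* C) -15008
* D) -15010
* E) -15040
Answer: D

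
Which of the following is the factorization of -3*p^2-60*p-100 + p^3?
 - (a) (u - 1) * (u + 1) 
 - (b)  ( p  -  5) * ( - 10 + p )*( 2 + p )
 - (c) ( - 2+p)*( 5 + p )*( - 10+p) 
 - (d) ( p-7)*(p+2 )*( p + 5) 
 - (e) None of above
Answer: e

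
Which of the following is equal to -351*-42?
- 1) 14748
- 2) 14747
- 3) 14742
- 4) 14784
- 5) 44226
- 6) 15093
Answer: 3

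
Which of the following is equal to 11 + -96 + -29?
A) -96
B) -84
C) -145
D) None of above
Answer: D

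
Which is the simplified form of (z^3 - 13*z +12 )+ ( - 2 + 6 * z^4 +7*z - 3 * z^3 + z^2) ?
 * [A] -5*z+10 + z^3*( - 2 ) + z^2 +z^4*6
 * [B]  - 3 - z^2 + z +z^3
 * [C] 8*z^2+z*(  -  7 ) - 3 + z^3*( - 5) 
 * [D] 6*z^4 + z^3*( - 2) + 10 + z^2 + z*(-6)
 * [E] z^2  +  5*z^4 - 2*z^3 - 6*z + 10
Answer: D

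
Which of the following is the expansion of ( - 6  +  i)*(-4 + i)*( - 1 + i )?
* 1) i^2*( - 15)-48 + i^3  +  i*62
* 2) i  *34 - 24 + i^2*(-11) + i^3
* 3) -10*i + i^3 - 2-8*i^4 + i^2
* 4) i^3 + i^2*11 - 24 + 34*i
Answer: 2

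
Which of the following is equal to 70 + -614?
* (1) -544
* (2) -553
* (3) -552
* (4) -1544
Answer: 1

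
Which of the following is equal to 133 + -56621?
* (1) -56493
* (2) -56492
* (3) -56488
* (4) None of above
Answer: 3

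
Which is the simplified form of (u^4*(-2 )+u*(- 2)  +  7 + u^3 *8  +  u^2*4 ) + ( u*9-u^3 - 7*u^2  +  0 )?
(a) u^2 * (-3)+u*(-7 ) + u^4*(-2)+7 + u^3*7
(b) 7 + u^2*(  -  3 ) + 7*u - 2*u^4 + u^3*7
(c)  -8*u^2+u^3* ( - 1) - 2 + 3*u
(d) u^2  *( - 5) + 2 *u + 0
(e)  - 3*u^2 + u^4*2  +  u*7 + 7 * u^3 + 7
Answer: b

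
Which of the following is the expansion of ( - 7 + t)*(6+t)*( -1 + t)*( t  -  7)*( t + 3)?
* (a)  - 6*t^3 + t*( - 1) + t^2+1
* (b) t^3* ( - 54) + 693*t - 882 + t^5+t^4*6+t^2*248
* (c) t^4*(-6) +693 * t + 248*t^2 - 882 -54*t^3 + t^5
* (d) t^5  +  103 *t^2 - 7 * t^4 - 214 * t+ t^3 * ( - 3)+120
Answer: c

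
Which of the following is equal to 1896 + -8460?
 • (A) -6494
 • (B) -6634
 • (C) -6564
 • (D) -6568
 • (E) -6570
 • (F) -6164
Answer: C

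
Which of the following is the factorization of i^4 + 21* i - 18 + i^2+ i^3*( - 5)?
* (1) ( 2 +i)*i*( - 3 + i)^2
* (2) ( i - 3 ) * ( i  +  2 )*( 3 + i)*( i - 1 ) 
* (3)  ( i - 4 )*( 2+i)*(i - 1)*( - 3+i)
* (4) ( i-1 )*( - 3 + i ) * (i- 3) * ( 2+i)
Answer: 4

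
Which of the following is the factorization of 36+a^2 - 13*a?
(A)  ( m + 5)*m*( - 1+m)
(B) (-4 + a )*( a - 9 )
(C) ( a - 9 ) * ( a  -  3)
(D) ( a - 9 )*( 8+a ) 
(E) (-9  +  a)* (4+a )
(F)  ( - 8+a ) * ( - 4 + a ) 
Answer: B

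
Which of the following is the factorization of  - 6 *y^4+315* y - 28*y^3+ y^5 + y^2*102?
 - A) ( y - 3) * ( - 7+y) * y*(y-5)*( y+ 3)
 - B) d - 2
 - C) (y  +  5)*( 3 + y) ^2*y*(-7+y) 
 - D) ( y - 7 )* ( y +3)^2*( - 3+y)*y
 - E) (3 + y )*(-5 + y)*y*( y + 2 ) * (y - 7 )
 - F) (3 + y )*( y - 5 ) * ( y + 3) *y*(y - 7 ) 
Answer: F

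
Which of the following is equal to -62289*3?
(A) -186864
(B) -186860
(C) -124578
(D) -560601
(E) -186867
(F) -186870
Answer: E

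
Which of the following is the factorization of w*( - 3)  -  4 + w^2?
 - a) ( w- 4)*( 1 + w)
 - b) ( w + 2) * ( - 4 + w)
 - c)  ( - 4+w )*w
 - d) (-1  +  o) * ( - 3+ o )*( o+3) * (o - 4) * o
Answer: a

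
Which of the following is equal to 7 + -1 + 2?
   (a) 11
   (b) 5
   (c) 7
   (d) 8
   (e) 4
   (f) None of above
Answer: d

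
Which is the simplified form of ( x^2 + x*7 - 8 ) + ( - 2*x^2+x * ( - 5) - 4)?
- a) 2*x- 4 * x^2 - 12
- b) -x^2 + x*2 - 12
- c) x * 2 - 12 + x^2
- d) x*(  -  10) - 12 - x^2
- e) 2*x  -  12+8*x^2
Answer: b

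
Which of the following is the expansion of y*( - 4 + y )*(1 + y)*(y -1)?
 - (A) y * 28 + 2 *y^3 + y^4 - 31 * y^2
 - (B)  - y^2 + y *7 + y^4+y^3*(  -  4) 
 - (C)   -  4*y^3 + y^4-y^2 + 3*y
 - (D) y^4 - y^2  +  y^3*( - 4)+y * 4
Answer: D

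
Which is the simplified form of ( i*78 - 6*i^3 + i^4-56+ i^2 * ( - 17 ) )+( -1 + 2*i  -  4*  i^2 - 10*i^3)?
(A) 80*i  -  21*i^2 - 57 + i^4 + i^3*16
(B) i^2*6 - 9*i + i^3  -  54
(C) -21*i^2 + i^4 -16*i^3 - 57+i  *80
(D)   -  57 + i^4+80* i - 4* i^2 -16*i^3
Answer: C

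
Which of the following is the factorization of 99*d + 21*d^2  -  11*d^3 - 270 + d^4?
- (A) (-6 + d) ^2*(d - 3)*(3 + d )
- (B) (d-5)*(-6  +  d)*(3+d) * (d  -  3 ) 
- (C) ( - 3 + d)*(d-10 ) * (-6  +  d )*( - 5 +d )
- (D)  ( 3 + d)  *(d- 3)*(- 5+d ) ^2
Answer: B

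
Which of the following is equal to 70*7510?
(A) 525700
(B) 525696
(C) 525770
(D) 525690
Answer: A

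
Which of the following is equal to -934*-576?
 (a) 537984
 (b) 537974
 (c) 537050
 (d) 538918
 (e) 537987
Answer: a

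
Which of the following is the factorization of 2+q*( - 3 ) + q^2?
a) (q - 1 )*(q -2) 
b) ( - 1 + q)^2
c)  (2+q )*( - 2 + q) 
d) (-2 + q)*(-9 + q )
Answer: a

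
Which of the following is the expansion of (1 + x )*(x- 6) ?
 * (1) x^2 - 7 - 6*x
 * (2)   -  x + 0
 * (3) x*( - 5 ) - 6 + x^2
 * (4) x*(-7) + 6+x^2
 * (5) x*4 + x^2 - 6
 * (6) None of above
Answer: 3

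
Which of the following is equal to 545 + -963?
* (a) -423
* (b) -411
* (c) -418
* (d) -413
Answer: c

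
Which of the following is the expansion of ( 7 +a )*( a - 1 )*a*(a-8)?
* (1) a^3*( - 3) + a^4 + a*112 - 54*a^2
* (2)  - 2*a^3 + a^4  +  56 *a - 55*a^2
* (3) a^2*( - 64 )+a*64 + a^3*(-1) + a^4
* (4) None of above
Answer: 2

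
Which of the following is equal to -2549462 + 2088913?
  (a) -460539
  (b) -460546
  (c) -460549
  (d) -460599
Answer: c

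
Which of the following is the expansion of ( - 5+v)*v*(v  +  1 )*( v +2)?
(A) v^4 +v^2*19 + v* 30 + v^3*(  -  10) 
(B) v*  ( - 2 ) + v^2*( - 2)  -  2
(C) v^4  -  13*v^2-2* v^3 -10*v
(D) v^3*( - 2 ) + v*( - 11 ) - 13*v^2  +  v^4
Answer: C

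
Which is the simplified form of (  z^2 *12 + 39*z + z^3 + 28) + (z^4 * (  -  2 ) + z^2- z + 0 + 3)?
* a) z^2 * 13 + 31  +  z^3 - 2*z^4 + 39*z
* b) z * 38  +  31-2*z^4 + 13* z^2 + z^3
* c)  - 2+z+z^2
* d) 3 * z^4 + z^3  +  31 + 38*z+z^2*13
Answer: b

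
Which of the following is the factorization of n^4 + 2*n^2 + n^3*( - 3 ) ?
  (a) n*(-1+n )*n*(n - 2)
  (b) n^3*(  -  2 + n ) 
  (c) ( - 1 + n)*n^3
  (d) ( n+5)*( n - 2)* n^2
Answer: a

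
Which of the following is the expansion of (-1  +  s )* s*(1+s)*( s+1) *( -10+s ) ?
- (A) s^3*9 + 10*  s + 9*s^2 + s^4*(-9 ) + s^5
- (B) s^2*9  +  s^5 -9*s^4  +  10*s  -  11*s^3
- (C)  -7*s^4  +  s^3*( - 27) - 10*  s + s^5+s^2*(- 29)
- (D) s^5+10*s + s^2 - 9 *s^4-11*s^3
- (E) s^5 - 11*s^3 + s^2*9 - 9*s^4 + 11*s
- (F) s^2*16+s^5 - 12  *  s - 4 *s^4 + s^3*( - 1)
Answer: B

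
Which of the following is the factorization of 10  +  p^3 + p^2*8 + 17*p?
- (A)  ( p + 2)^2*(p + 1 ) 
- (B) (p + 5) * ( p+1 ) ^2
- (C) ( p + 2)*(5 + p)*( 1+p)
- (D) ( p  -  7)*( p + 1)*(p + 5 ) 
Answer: C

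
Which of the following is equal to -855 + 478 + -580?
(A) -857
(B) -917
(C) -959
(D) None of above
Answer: D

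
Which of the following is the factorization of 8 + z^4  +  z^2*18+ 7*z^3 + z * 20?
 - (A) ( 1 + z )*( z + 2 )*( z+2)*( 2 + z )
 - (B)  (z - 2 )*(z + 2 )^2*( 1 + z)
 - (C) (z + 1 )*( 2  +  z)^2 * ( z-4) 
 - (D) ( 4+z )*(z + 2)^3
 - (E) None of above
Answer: A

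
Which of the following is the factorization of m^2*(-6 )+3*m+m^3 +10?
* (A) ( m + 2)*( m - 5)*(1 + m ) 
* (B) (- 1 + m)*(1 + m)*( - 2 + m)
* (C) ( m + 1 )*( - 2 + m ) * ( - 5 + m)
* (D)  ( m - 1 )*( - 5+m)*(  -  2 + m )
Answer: C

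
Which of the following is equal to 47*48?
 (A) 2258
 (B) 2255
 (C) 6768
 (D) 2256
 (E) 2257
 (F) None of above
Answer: D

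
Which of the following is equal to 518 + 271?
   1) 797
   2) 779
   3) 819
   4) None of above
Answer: 4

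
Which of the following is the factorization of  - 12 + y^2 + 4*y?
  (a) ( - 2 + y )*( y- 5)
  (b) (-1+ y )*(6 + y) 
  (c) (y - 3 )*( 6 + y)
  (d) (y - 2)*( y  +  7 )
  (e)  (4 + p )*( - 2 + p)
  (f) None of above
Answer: f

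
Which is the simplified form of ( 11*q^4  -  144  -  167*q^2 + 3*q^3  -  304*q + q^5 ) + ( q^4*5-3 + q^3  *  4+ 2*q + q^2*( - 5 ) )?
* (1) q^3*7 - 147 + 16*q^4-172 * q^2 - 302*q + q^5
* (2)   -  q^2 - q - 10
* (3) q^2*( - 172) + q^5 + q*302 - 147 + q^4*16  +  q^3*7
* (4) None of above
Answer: 1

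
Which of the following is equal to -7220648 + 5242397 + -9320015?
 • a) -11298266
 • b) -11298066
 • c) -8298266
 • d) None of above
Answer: a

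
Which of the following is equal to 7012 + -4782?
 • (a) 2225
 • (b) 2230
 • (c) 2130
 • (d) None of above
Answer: b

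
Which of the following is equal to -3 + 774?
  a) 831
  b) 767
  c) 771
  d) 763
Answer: c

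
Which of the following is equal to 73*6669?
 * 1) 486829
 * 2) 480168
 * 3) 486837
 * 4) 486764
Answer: 3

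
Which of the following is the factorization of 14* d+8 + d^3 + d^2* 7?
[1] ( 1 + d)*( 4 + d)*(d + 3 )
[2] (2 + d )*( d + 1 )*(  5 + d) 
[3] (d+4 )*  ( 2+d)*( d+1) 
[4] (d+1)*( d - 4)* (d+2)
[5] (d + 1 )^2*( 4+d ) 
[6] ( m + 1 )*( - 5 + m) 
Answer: 3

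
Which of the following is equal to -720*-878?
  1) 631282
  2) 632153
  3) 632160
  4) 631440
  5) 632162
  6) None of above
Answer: 3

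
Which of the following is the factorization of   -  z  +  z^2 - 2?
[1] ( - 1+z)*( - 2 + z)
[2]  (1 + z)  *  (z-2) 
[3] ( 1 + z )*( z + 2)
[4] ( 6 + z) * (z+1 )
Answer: 2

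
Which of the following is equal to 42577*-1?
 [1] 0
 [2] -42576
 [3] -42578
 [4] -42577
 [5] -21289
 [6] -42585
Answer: 4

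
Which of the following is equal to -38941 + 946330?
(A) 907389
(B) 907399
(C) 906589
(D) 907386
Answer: A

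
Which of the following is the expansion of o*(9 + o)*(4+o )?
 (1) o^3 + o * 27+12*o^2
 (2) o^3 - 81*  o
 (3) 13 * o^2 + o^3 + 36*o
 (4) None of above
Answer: 3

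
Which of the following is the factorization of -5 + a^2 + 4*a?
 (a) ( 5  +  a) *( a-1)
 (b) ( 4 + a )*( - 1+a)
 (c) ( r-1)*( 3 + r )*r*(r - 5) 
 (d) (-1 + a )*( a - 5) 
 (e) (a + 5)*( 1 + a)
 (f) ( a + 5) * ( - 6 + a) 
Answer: a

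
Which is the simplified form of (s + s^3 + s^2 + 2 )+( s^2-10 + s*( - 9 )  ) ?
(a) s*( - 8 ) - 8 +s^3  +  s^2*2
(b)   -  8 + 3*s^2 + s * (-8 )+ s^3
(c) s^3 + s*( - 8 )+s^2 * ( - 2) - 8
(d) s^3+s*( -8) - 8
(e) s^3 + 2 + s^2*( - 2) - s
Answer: a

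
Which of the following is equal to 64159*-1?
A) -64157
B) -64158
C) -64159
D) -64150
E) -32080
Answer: C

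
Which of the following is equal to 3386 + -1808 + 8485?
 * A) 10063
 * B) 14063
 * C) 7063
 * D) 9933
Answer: A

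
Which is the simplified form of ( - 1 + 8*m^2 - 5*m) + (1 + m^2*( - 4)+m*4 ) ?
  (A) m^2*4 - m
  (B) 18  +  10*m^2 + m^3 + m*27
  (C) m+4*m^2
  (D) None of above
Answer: A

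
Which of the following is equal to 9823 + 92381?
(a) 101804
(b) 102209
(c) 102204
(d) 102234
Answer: c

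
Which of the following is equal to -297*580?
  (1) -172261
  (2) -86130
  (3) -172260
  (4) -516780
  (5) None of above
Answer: 3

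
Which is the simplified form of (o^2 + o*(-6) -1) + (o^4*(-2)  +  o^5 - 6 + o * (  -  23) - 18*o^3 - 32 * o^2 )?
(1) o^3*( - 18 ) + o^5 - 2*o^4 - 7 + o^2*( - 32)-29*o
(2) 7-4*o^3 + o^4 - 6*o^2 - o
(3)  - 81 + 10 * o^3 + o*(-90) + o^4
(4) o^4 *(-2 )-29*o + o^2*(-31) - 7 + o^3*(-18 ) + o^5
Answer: 4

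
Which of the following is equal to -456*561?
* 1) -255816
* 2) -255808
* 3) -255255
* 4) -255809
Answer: 1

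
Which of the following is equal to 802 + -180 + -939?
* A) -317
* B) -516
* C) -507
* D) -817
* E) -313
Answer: A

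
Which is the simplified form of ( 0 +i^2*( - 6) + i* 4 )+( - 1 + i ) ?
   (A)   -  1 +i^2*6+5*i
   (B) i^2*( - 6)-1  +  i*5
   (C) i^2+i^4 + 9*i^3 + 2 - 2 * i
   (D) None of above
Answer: B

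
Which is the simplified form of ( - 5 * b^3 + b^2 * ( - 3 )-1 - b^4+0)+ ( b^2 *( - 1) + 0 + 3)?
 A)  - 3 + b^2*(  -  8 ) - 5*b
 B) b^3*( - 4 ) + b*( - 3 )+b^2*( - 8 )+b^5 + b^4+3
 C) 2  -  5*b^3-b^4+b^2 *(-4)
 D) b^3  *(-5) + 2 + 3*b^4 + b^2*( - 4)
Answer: C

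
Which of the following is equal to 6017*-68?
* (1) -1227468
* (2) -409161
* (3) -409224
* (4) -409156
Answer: 4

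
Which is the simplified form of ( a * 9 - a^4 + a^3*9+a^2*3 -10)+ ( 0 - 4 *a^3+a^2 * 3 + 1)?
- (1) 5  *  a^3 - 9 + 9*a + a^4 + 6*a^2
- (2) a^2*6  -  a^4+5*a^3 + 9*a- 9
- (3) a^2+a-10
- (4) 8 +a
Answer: 2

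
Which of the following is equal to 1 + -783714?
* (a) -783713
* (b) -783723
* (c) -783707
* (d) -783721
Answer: a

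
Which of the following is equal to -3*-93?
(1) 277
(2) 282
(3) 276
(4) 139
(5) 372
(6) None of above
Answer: 6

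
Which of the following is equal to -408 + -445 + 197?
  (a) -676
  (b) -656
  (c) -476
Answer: b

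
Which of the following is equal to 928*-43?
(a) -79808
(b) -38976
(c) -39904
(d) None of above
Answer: c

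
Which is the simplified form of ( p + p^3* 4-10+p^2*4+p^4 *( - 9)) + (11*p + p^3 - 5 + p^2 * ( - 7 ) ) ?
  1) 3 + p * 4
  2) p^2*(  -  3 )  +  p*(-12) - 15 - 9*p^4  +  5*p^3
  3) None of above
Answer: 3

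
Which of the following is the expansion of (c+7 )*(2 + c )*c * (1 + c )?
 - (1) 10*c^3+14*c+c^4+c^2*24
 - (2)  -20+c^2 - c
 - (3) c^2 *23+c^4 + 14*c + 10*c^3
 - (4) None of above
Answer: 3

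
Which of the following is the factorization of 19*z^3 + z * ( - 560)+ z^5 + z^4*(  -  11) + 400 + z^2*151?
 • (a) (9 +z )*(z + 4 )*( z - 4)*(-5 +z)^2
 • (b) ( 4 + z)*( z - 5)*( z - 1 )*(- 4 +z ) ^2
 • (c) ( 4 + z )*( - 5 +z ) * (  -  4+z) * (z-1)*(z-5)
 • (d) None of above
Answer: c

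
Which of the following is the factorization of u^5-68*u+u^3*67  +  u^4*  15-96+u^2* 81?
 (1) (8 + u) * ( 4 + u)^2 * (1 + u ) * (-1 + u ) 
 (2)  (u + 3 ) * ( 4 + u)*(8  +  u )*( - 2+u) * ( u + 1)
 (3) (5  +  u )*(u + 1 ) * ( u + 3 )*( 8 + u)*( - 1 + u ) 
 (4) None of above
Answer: 4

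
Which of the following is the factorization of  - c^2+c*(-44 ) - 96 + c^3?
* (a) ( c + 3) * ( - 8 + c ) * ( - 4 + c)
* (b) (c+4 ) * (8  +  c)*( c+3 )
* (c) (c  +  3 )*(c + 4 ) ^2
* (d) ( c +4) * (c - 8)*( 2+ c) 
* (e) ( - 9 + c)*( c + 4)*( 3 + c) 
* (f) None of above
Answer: f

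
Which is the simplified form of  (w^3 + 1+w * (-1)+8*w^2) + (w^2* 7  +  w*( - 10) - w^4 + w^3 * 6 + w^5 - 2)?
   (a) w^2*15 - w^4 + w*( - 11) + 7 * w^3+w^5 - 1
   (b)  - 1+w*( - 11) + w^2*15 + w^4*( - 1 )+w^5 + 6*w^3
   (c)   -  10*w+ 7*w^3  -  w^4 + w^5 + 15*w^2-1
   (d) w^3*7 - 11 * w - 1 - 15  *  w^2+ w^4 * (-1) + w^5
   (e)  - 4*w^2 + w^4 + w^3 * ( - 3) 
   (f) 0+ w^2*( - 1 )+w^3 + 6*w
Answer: a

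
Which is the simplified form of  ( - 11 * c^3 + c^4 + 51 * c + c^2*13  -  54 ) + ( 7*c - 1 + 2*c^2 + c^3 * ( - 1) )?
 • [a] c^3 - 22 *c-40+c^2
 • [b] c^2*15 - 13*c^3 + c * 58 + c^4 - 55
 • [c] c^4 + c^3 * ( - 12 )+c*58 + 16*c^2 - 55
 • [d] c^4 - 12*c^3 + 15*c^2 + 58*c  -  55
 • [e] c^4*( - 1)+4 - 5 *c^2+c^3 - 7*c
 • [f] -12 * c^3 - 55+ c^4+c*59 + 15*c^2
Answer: d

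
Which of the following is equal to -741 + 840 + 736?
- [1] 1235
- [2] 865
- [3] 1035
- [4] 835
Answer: 4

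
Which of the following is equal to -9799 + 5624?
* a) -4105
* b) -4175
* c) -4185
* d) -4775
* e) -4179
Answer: b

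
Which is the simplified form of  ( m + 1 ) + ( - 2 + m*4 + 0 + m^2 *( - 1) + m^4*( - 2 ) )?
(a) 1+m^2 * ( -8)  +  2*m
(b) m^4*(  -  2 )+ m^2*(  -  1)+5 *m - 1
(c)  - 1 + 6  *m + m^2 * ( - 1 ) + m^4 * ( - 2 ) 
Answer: b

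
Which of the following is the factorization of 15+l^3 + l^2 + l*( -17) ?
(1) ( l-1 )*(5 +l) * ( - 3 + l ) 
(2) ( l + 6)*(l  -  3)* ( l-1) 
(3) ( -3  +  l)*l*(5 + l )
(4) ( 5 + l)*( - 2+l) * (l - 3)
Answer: 1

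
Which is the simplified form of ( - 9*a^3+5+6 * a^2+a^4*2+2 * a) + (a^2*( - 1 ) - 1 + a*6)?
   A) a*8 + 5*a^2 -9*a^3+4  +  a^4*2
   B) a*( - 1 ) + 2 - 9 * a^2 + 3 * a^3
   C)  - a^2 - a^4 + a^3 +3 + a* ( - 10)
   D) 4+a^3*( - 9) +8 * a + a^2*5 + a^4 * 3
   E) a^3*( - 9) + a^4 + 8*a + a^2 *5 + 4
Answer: A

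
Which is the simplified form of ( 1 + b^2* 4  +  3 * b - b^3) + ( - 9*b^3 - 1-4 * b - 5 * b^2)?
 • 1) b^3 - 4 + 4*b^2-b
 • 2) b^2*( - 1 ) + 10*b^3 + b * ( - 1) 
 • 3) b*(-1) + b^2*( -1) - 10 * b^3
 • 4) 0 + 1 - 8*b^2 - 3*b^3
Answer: 3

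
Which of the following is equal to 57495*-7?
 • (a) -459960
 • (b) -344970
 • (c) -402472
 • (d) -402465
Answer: d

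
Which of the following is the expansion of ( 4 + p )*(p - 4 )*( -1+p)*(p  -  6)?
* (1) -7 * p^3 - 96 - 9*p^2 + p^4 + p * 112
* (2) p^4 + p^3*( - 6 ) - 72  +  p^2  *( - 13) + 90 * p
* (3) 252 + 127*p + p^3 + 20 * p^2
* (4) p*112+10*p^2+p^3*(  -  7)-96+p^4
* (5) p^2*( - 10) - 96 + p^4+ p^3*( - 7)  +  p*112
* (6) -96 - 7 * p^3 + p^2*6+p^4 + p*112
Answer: 5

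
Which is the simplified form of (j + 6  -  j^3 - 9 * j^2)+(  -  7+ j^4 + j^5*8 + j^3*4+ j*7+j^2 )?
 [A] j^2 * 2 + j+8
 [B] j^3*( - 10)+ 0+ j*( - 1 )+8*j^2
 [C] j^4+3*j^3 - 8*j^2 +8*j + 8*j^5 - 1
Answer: C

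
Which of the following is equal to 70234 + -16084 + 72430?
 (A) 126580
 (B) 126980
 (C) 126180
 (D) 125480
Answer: A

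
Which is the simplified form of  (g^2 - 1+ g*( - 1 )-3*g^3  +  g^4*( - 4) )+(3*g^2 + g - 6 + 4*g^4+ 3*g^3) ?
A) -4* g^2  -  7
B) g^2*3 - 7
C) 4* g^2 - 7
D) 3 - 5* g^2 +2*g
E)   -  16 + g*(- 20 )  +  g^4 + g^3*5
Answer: C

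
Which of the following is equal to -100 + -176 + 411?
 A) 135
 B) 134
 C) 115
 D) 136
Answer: A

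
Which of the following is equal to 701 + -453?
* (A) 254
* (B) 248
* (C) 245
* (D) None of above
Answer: B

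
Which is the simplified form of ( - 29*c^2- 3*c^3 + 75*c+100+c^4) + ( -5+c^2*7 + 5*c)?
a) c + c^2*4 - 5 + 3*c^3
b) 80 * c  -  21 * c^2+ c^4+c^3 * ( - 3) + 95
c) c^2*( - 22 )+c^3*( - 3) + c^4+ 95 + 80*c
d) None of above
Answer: c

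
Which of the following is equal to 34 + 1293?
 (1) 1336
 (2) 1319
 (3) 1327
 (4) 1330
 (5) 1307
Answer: 3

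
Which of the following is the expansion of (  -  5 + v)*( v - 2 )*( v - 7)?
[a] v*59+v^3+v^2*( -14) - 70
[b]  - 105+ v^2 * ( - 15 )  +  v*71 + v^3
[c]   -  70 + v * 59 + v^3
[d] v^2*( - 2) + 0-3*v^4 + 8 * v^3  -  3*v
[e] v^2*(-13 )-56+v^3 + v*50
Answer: a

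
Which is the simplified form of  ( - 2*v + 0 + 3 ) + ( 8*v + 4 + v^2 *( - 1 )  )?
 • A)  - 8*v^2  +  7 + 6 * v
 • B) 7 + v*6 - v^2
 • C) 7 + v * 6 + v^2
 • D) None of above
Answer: B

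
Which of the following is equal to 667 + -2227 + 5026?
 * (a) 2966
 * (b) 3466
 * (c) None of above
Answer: b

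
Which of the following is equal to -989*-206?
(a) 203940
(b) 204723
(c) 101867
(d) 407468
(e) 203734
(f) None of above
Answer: e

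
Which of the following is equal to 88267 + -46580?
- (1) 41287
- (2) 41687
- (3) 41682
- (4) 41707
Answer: 2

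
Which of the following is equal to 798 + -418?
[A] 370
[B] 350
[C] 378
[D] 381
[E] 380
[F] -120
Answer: E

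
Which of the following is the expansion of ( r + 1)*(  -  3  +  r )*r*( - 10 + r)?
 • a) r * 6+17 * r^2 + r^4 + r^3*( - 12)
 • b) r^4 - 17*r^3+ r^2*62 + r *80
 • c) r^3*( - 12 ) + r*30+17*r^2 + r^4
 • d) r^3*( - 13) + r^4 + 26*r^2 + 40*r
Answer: c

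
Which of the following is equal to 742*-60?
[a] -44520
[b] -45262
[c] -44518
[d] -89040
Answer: a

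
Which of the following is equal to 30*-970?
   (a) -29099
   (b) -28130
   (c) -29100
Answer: c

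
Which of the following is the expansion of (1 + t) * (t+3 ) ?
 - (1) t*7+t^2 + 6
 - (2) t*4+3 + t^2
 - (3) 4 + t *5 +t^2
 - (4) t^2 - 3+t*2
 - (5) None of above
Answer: 2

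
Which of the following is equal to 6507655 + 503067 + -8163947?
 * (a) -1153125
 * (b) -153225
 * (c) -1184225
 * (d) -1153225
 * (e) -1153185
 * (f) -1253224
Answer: d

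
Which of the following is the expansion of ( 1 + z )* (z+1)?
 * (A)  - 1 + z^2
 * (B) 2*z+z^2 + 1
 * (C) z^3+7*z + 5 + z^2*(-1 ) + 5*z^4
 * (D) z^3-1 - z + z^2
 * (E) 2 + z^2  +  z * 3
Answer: B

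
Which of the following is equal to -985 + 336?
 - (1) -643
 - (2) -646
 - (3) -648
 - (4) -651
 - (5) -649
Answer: 5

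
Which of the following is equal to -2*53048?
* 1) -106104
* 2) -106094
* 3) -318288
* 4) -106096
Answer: 4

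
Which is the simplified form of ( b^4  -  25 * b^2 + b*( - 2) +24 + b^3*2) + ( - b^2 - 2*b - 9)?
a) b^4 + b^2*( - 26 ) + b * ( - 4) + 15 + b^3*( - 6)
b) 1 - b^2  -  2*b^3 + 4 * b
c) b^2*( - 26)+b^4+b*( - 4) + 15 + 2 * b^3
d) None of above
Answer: c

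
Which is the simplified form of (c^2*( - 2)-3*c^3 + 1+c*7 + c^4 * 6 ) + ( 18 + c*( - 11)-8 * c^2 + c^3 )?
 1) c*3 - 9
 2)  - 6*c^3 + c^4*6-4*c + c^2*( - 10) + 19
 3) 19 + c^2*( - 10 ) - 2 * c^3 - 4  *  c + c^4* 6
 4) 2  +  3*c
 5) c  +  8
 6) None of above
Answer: 3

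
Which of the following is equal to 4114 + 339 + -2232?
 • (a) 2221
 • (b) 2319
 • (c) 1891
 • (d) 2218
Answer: a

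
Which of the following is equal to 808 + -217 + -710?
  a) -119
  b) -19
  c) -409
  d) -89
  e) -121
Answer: a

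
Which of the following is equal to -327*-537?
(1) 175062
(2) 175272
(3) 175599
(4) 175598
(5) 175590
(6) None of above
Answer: 3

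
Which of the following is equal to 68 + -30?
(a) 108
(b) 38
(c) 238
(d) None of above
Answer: b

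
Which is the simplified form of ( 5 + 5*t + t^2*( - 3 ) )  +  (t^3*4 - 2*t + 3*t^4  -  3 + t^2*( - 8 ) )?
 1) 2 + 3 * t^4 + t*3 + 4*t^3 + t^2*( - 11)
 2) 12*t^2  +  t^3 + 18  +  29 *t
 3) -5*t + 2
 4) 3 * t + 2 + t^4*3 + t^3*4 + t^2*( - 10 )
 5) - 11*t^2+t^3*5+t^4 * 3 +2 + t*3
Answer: 1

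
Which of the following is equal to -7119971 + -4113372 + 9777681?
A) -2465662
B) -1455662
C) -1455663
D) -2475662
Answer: B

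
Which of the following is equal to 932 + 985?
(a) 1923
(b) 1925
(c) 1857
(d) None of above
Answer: d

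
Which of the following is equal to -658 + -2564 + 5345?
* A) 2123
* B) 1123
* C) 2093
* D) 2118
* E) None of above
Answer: A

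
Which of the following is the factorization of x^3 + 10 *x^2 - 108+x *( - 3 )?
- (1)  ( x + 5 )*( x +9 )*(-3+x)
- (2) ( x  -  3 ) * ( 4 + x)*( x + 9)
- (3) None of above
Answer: 2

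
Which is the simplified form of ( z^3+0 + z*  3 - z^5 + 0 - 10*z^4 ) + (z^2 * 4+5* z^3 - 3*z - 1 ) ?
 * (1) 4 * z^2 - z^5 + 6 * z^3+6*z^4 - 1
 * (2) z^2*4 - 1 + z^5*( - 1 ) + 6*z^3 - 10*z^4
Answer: 2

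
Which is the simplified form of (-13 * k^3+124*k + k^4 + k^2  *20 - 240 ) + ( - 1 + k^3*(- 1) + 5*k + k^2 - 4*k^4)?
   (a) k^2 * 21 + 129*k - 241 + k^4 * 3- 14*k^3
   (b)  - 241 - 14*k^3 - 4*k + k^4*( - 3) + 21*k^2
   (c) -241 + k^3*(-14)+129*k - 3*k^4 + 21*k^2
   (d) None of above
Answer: c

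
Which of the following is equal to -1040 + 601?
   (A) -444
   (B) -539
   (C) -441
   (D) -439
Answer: D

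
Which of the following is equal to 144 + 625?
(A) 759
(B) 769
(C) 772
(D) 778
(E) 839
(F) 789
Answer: B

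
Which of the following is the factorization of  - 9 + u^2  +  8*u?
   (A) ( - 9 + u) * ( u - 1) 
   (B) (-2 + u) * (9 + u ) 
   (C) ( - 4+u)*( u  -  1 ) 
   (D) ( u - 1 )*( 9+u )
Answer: D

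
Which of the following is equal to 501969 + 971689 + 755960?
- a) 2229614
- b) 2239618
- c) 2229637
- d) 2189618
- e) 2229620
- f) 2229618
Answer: f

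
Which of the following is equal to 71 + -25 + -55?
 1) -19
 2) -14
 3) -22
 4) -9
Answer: 4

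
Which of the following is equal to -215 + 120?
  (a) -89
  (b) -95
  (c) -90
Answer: b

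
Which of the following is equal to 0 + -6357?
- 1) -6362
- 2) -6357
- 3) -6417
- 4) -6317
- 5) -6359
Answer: 2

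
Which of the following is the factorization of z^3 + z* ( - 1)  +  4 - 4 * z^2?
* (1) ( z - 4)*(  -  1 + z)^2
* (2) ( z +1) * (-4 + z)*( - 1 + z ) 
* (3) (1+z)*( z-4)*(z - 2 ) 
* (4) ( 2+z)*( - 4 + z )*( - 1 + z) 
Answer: 2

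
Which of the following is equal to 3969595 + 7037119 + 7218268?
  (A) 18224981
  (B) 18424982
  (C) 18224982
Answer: C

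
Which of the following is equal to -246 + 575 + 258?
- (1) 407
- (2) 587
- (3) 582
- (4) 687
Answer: 2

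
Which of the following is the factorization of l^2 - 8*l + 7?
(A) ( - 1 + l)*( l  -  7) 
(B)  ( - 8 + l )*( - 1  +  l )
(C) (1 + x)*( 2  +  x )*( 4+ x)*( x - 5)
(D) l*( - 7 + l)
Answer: A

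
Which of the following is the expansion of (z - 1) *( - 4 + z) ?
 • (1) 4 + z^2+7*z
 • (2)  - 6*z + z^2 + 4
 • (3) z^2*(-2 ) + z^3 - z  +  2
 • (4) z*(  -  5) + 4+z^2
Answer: 4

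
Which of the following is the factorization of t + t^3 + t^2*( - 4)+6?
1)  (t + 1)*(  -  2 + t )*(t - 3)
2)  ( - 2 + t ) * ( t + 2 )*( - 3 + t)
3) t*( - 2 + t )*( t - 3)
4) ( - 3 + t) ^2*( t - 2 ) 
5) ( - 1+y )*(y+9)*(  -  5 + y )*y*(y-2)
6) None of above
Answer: 1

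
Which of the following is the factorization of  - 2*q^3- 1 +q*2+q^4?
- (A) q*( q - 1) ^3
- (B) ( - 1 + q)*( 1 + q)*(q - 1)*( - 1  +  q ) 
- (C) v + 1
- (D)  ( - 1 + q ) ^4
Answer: B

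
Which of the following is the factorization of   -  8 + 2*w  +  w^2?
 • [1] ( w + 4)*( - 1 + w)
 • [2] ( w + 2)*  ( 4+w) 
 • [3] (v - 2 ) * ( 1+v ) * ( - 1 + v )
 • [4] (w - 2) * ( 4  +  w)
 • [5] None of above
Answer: 4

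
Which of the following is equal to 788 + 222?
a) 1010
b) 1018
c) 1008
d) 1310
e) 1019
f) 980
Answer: a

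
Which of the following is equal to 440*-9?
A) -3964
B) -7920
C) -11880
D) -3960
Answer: D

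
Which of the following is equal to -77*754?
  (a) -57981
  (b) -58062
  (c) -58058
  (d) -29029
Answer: c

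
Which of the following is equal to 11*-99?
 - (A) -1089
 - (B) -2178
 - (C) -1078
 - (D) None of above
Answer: A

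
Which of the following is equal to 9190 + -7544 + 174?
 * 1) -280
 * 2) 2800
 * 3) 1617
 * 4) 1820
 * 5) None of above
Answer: 4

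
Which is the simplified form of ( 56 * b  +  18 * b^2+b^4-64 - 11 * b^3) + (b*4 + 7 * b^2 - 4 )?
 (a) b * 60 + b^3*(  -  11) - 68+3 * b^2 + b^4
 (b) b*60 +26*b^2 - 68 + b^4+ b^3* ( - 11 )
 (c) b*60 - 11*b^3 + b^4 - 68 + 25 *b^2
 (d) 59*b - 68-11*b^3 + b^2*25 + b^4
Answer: c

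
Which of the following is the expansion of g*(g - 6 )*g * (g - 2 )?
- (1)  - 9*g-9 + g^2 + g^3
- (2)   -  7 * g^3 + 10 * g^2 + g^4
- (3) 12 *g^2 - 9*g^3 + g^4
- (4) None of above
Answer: 4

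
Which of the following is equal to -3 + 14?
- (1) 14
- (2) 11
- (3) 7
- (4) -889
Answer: 2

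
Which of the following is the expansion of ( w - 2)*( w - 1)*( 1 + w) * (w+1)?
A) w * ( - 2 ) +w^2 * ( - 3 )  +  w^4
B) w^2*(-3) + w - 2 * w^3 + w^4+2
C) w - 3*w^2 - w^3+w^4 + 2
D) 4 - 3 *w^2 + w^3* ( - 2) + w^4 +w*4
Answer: C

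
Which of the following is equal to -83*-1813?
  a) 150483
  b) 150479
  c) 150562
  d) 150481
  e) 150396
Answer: b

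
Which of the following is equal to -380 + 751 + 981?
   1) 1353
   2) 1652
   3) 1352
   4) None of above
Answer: 3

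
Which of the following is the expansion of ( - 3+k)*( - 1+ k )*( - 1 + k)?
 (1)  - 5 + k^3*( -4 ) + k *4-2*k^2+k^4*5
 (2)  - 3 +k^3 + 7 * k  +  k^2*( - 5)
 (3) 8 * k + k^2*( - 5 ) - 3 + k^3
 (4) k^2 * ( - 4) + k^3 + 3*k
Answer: 2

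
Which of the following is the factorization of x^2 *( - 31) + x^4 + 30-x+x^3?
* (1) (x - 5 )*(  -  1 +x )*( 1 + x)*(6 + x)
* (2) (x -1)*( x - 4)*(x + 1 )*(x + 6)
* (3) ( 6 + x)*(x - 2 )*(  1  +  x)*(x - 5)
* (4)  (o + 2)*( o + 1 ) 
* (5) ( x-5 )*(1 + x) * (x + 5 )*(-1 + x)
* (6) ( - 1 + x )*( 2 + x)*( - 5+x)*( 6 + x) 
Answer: 1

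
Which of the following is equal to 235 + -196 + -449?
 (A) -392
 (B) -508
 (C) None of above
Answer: C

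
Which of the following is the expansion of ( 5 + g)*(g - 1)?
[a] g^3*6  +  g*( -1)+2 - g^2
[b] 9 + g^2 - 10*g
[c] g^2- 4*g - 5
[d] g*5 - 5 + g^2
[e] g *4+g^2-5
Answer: e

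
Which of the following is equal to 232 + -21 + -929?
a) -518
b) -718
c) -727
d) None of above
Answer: b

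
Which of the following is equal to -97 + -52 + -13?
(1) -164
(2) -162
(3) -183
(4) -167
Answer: 2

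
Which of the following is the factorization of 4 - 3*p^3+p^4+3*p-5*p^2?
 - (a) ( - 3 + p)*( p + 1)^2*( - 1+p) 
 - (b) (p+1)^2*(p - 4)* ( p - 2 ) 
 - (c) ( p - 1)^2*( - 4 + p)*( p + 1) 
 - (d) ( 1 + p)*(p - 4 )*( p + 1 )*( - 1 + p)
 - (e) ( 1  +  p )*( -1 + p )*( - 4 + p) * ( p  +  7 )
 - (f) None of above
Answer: d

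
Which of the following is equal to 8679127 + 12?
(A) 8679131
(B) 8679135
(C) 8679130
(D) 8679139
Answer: D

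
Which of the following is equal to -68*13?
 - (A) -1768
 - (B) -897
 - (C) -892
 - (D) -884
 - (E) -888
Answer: D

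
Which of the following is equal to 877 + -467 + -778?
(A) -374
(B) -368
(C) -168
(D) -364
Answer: B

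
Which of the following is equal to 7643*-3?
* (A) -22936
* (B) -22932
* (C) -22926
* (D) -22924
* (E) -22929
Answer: E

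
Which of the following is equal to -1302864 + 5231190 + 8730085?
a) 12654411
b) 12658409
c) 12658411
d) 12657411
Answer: c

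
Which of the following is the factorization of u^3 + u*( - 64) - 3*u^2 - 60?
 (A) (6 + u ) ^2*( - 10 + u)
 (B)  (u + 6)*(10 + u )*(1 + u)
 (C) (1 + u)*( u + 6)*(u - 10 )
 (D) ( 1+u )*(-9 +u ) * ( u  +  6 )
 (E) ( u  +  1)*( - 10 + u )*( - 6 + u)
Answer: C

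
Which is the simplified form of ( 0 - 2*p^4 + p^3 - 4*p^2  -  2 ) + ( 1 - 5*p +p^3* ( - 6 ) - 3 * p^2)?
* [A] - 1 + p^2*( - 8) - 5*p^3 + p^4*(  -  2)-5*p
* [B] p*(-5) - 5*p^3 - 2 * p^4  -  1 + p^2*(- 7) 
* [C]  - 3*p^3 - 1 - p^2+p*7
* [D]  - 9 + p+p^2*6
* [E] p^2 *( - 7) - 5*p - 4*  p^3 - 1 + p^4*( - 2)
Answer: B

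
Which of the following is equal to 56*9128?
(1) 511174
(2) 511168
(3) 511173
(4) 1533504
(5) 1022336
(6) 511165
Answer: 2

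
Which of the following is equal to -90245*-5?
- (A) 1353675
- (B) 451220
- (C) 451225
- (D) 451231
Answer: C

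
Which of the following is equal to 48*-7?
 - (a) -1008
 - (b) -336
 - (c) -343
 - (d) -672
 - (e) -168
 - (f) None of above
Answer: b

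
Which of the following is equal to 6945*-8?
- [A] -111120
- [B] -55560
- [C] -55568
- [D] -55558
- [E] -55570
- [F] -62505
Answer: B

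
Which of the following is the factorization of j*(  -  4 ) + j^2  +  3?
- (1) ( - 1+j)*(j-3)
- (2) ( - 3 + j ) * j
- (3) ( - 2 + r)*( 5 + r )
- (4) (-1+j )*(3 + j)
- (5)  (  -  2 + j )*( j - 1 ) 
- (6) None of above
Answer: 1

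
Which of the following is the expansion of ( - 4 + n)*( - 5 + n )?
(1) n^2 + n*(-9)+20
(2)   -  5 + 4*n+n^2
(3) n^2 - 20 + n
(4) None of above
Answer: 1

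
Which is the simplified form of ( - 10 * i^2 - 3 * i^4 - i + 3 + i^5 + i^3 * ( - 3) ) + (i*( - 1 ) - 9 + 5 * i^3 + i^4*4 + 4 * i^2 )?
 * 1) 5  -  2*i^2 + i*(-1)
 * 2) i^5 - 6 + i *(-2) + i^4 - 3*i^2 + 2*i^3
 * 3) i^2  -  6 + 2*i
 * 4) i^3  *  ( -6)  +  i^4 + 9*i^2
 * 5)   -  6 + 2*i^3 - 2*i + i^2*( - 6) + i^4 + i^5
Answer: 5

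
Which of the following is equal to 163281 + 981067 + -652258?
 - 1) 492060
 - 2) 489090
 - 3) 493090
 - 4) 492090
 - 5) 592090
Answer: 4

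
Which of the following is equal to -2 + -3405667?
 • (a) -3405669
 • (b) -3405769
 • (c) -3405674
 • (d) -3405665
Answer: a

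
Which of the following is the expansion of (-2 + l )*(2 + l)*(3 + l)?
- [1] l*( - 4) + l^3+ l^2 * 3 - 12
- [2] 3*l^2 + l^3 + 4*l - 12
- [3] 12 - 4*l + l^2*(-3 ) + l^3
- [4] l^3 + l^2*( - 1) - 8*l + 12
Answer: 1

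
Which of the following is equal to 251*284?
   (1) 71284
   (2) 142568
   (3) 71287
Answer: 1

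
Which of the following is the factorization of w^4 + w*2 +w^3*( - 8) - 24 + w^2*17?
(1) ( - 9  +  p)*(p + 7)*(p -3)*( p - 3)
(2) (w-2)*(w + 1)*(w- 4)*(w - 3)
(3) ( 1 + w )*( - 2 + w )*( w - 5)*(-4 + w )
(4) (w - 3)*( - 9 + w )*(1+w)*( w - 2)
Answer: 2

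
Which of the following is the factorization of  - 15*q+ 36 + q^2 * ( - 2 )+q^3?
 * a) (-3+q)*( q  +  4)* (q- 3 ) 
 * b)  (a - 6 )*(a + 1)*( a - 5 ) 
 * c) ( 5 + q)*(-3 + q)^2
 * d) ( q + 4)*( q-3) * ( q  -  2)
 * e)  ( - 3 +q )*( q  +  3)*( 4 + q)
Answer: a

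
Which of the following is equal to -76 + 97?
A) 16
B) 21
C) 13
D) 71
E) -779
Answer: B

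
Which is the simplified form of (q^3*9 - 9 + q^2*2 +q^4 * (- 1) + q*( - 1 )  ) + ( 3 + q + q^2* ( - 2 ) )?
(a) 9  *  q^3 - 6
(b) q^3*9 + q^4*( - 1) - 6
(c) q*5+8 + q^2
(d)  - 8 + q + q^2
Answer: b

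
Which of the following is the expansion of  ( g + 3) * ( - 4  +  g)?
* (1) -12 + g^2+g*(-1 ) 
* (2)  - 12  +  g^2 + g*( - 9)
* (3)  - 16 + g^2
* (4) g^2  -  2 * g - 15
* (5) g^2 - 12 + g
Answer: 1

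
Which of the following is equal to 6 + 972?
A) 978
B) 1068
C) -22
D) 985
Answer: A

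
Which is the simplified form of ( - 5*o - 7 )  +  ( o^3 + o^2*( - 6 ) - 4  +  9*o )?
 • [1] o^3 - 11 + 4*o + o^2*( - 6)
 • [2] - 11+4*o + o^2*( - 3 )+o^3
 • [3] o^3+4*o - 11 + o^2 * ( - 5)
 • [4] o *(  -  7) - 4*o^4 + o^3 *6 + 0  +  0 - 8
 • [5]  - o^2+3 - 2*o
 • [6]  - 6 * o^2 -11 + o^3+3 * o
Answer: 1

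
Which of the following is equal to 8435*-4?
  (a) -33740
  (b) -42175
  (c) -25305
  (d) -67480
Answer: a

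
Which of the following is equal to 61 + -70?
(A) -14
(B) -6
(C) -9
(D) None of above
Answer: C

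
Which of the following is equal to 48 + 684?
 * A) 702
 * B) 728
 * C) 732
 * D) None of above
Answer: C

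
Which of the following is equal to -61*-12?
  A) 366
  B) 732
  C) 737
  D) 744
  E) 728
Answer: B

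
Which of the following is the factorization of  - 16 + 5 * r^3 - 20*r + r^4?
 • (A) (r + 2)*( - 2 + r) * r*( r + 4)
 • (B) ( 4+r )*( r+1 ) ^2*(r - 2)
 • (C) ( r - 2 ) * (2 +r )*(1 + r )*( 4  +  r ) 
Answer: C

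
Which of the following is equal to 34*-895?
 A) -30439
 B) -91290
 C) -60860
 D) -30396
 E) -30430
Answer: E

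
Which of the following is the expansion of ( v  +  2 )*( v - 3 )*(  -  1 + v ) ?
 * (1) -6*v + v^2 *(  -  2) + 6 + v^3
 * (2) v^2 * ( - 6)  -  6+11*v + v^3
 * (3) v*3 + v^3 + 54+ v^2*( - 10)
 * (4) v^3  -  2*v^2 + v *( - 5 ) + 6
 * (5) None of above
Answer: 4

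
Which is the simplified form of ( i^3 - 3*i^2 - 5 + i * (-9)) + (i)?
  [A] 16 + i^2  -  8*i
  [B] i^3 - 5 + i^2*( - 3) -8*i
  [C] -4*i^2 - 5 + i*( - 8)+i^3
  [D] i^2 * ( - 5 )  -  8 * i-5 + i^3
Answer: B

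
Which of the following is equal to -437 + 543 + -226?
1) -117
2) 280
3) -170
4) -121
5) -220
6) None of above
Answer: 6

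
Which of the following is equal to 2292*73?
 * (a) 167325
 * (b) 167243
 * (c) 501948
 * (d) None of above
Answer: d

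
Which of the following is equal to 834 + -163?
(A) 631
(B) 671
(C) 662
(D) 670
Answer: B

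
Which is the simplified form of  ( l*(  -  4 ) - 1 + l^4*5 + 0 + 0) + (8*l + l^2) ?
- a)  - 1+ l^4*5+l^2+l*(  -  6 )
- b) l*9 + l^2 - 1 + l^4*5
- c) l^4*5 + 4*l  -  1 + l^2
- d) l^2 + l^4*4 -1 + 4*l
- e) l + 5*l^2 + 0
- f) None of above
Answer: c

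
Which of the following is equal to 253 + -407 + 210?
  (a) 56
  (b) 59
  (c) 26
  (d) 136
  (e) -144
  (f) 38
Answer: a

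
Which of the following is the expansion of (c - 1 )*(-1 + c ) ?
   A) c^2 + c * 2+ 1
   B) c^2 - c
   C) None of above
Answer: C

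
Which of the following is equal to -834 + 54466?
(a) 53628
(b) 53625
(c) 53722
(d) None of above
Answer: d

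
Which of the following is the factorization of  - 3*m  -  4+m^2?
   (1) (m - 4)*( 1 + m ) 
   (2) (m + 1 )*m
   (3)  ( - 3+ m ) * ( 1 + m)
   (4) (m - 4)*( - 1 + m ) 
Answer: 1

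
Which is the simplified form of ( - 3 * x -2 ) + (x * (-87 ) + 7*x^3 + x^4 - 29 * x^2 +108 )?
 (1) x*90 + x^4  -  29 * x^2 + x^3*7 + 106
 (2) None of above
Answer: 2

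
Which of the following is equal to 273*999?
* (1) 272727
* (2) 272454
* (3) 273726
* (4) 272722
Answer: 1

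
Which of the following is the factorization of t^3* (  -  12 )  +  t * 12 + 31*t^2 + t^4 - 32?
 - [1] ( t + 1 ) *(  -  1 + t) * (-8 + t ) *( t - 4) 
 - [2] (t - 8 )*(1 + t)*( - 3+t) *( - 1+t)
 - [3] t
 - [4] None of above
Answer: 1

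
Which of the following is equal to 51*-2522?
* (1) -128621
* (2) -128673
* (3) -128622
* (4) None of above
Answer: 3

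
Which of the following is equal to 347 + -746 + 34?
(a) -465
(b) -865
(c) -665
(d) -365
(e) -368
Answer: d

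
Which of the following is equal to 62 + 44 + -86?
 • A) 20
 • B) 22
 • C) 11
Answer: A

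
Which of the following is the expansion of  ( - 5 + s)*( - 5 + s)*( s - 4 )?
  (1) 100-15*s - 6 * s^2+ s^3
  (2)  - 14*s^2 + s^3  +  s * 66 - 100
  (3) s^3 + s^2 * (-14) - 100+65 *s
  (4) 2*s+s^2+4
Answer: 3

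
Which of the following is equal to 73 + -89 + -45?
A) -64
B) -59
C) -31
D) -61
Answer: D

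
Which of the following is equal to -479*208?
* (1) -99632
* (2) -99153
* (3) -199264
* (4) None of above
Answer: 1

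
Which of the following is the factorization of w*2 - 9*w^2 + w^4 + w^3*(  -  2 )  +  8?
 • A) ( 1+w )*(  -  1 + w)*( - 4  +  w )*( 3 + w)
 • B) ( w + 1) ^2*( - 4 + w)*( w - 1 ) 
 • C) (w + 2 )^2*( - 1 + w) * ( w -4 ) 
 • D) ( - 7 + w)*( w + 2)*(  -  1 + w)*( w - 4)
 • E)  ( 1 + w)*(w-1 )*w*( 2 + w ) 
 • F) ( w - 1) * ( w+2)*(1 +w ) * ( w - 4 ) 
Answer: F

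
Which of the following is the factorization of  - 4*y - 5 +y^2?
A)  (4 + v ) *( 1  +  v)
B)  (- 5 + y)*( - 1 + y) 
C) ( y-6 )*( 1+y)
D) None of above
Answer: D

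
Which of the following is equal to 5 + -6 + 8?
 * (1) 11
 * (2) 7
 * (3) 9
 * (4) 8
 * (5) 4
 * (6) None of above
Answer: 2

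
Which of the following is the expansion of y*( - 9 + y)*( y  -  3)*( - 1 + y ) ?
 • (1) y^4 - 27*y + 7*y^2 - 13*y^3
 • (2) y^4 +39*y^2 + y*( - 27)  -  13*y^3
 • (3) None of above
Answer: 2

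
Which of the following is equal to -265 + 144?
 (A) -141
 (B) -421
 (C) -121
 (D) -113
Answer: C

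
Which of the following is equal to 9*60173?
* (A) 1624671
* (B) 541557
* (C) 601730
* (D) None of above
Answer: B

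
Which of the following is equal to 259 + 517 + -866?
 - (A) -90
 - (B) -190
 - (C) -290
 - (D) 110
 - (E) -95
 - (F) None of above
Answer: A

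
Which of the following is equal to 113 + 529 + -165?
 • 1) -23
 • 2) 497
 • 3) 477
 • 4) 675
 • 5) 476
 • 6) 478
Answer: 3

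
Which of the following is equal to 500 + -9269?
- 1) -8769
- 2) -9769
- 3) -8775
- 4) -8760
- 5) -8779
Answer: 1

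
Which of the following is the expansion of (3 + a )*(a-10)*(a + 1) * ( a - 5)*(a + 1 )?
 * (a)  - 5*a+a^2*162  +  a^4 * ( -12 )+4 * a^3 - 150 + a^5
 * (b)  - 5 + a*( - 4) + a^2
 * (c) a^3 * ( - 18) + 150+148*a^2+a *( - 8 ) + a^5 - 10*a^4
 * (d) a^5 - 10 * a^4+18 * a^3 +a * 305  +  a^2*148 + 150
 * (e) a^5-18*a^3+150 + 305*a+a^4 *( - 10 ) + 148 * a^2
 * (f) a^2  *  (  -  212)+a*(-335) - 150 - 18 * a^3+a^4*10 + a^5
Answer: e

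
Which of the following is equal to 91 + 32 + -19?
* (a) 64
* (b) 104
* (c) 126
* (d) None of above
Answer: b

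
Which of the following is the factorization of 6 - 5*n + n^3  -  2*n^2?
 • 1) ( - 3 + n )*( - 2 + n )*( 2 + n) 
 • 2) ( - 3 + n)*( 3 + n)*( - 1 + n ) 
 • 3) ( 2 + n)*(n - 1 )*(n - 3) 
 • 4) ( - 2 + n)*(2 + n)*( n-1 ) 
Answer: 3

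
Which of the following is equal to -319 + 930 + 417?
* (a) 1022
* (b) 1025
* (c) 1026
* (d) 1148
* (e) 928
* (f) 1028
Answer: f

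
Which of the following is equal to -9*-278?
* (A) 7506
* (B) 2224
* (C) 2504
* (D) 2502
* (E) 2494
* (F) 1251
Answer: D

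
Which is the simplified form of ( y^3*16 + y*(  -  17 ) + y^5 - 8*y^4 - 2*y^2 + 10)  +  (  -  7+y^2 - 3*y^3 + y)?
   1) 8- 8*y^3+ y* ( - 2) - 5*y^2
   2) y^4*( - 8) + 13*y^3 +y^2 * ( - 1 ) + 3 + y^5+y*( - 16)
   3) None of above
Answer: 2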